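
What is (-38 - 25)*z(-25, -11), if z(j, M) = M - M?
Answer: 0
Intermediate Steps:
z(j, M) = 0
(-38 - 25)*z(-25, -11) = (-38 - 25)*0 = -63*0 = 0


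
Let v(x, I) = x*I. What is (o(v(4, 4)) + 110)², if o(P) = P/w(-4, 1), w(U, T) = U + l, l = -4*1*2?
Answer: 106276/9 ≈ 11808.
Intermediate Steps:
v(x, I) = I*x
l = -8 (l = -4*2 = -8)
w(U, T) = -8 + U (w(U, T) = U - 8 = -8 + U)
o(P) = -P/12 (o(P) = P/(-8 - 4) = P/(-12) = P*(-1/12) = -P/12)
(o(v(4, 4)) + 110)² = (-4/3 + 110)² = (326/3)² = 106276/9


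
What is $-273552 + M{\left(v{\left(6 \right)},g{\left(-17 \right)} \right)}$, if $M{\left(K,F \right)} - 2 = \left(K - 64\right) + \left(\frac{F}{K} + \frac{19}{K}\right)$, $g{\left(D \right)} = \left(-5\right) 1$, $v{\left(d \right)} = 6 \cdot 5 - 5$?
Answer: $- \frac{6839711}{25} \approx -2.7359 \cdot 10^{5}$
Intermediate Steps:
$v{\left(d \right)} = 25$ ($v{\left(d \right)} = 30 - 5 = 25$)
$g{\left(D \right)} = -5$
$M{\left(K,F \right)} = -62 + K + \frac{19}{K} + \frac{F}{K}$ ($M{\left(K,F \right)} = 2 + \left(\left(K - 64\right) + \left(\frac{F}{K} + \frac{19}{K}\right)\right) = 2 + \left(\left(-64 + K\right) + \left(\frac{19}{K} + \frac{F}{K}\right)\right) = 2 + \left(-64 + K + \frac{19}{K} + \frac{F}{K}\right) = -62 + K + \frac{19}{K} + \frac{F}{K}$)
$-273552 + M{\left(v{\left(6 \right)},g{\left(-17 \right)} \right)} = -273552 + \frac{19 - 5 + 25 \left(-62 + 25\right)}{25} = -273552 + \frac{19 - 5 + 25 \left(-37\right)}{25} = -273552 + \frac{19 - 5 - 925}{25} = -273552 + \frac{1}{25} \left(-911\right) = -273552 - \frac{911}{25} = - \frac{6839711}{25}$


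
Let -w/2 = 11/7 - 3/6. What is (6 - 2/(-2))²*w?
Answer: -105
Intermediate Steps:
w = -15/7 (w = -2*(11/7 - 3/6) = -2*(11*(⅐) - 3*⅙) = -2*(11/7 - ½) = -2*15/14 = -15/7 ≈ -2.1429)
(6 - 2/(-2))²*w = (6 - 2/(-2))²*(-15/7) = (6 - 2*(-½))²*(-15/7) = (6 + 1)²*(-15/7) = 7²*(-15/7) = 49*(-15/7) = -105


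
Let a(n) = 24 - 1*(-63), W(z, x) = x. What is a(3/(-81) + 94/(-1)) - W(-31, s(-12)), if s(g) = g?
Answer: 99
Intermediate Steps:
a(n) = 87 (a(n) = 24 + 63 = 87)
a(3/(-81) + 94/(-1)) - W(-31, s(-12)) = 87 - 1*(-12) = 87 + 12 = 99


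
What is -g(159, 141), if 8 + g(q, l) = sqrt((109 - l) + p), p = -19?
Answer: 8 - I*sqrt(51) ≈ 8.0 - 7.1414*I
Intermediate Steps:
g(q, l) = -8 + sqrt(90 - l) (g(q, l) = -8 + sqrt((109 - l) - 19) = -8 + sqrt(90 - l))
-g(159, 141) = -(-8 + sqrt(90 - 1*141)) = -(-8 + sqrt(90 - 141)) = -(-8 + sqrt(-51)) = -(-8 + I*sqrt(51)) = 8 - I*sqrt(51)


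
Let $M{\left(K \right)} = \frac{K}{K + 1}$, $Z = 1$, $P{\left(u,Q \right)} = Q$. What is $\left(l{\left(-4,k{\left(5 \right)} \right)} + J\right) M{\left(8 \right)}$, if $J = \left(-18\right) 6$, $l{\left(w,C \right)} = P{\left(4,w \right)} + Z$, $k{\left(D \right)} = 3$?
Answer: $- \frac{296}{3} \approx -98.667$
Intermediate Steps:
$l{\left(w,C \right)} = 1 + w$ ($l{\left(w,C \right)} = w + 1 = 1 + w$)
$M{\left(K \right)} = \frac{K}{1 + K}$
$J = -108$
$\left(l{\left(-4,k{\left(5 \right)} \right)} + J\right) M{\left(8 \right)} = \left(\left(1 - 4\right) - 108\right) \frac{8}{1 + 8} = \left(-3 - 108\right) \frac{8}{9} = - 111 \cdot 8 \cdot \frac{1}{9} = \left(-111\right) \frac{8}{9} = - \frac{296}{3}$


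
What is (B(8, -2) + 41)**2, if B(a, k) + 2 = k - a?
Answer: 841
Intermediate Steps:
B(a, k) = -2 + k - a (B(a, k) = -2 + (k - a) = -2 + k - a)
(B(8, -2) + 41)**2 = ((-2 - 2 - 1*8) + 41)**2 = ((-2 - 2 - 8) + 41)**2 = (-12 + 41)**2 = 29**2 = 841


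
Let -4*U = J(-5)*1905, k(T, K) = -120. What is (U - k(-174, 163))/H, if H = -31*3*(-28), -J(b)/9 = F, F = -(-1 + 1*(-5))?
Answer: 17225/1736 ≈ 9.9222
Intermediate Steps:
F = 6 (F = -(-1 - 5) = -1*(-6) = 6)
J(b) = -54 (J(b) = -9*6 = -54)
U = 51435/2 (U = -(-27)*1905/2 = -¼*(-102870) = 51435/2 ≈ 25718.)
H = 2604 (H = -93*(-28) = 2604)
(U - k(-174, 163))/H = (51435/2 - 1*(-120))/2604 = (51435/2 + 120)*(1/2604) = (51675/2)*(1/2604) = 17225/1736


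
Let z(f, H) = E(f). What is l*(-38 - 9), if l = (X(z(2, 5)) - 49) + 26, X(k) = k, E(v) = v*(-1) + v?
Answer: 1081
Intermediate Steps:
E(v) = 0 (E(v) = -v + v = 0)
z(f, H) = 0
l = -23 (l = (0 - 49) + 26 = -49 + 26 = -23)
l*(-38 - 9) = -23*(-38 - 9) = -23*(-47) = 1081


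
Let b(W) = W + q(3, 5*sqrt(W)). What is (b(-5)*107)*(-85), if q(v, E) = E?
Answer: 45475 - 45475*I*sqrt(5) ≈ 45475.0 - 1.0169e+5*I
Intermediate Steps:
b(W) = W + 5*sqrt(W)
(b(-5)*107)*(-85) = ((-5 + 5*sqrt(-5))*107)*(-85) = ((-5 + 5*(I*sqrt(5)))*107)*(-85) = ((-5 + 5*I*sqrt(5))*107)*(-85) = (-535 + 535*I*sqrt(5))*(-85) = 45475 - 45475*I*sqrt(5)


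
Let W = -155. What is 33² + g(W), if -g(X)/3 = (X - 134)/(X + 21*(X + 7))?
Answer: 3552540/3263 ≈ 1088.7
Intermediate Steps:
g(X) = -3*(-134 + X)/(147 + 22*X) (g(X) = -3*(X - 134)/(X + 21*(X + 7)) = -3*(-134 + X)/(X + 21*(7 + X)) = -3*(-134 + X)/(X + (147 + 21*X)) = -3*(-134 + X)/(147 + 22*X))
33² + g(W) = 33² + 3*(134 - 1*(-155))/(147 + 22*(-155)) = 1089 + 3*(134 + 155)/(147 - 3410) = 1089 + 3*289/(-3263) = 1089 + 3*(-1/3263)*289 = 1089 - 867/3263 = 3552540/3263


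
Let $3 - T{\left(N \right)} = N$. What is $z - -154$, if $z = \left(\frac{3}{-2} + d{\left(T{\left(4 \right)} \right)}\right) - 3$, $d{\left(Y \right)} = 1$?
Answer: $\frac{301}{2} \approx 150.5$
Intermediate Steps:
$T{\left(N \right)} = 3 - N$
$z = - \frac{7}{2}$ ($z = \left(\frac{3}{-2} + 1\right) - 3 = \left(3 \left(- \frac{1}{2}\right) + 1\right) - 3 = \left(- \frac{3}{2} + 1\right) - 3 = - \frac{1}{2} - 3 = - \frac{7}{2} \approx -3.5$)
$z - -154 = - \frac{7}{2} - -154 = - \frac{7}{2} + 154 = \frac{301}{2}$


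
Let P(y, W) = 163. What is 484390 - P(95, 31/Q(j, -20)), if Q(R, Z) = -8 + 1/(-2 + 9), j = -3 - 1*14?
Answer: 484227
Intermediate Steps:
j = -17 (j = -3 - 14 = -17)
Q(R, Z) = -55/7 (Q(R, Z) = -8 + 1/7 = -8 + ⅐ = -55/7)
484390 - P(95, 31/Q(j, -20)) = 484390 - 1*163 = 484390 - 163 = 484227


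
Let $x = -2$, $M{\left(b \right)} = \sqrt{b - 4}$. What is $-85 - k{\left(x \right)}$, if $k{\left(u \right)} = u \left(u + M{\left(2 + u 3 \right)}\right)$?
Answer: $-89 + 4 i \sqrt{2} \approx -89.0 + 5.6569 i$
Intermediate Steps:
$M{\left(b \right)} = \sqrt{-4 + b}$
$k{\left(u \right)} = u \left(u + \sqrt{-2 + 3 u}\right)$ ($k{\left(u \right)} = u \left(u + \sqrt{-4 + \left(2 + u 3\right)}\right) = u \left(u + \sqrt{-4 + \left(2 + 3 u\right)}\right) = u \left(u + \sqrt{-2 + 3 u}\right)$)
$-85 - k{\left(x \right)} = -85 - - 2 \left(-2 + \sqrt{-2 + 3 \left(-2\right)}\right) = -85 - - 2 \left(-2 + \sqrt{-2 - 6}\right) = -85 - - 2 \left(-2 + \sqrt{-8}\right) = -85 - - 2 \left(-2 + 2 i \sqrt{2}\right) = -85 - \left(4 - 4 i \sqrt{2}\right) = -89 + 4 i \sqrt{2}$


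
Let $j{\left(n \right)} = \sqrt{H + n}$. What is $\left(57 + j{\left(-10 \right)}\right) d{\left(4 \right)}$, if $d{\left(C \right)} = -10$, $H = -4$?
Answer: $-570 - 10 i \sqrt{14} \approx -570.0 - 37.417 i$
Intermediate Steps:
$j{\left(n \right)} = \sqrt{-4 + n}$
$\left(57 + j{\left(-10 \right)}\right) d{\left(4 \right)} = \left(57 + \sqrt{-4 - 10}\right) \left(-10\right) = \left(57 + \sqrt{-14}\right) \left(-10\right) = \left(57 + i \sqrt{14}\right) \left(-10\right) = -570 - 10 i \sqrt{14}$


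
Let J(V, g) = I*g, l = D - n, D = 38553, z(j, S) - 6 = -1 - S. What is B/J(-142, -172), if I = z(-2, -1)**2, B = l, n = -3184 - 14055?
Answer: -3487/387 ≈ -9.0103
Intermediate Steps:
n = -17239
z(j, S) = 5 - S (z(j, S) = 6 + (-1 - S) = 5 - S)
l = 55792 (l = 38553 - 1*(-17239) = 38553 + 17239 = 55792)
B = 55792
I = 36 (I = (5 - 1*(-1))**2 = (5 + 1)**2 = 6**2 = 36)
J(V, g) = 36*g
B/J(-142, -172) = 55792/((36*(-172))) = 55792/(-6192) = 55792*(-1/6192) = -3487/387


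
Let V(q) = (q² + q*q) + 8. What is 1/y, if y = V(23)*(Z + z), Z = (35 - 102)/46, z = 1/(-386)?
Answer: -4439/6904482 ≈ -0.00064292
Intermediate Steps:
z = -1/386 ≈ -0.0025907
Z = -67/46 (Z = -67*1/46 = -67/46 ≈ -1.4565)
V(q) = 8 + 2*q² (V(q) = (q² + q²) + 8 = 2*q² + 8 = 8 + 2*q²)
y = -6904482/4439 (y = (8 + 2*23²)*(-67/46 - 1/386) = (8 + 2*529)*(-6477/4439) = (8 + 1058)*(-6477/4439) = 1066*(-6477/4439) = -6904482/4439 ≈ -1555.4)
1/y = 1/(-6904482/4439) = -4439/6904482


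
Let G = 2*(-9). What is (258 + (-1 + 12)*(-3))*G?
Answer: -4050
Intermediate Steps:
G = -18
(258 + (-1 + 12)*(-3))*G = (258 + (-1 + 12)*(-3))*(-18) = (258 + 11*(-3))*(-18) = (258 - 33)*(-18) = 225*(-18) = -4050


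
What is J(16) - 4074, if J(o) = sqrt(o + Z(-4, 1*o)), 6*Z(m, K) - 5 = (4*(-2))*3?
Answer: -4074 + sqrt(462)/6 ≈ -4070.4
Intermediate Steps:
Z(m, K) = -19/6 (Z(m, K) = 5/6 + ((4*(-2))*3)/6 = 5/6 + (-8*3)/6 = 5/6 + (1/6)*(-24) = 5/6 - 4 = -19/6)
J(o) = sqrt(-19/6 + o) (J(o) = sqrt(o - 19/6) = sqrt(-19/6 + o))
J(16) - 4074 = sqrt(-114 + 36*16)/6 - 4074 = sqrt(-114 + 576)/6 - 4074 = sqrt(462)/6 - 4074 = -4074 + sqrt(462)/6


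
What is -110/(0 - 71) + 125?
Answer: 8985/71 ≈ 126.55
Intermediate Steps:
-110/(0 - 71) + 125 = -110/(-71) + 125 = -1/71*(-110) + 125 = 110/71 + 125 = 8985/71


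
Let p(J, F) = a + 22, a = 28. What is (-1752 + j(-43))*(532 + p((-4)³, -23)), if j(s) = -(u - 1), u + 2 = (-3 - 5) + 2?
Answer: -1014426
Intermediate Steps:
p(J, F) = 50 (p(J, F) = 28 + 22 = 50)
u = -8 (u = -2 + ((-3 - 5) + 2) = -2 + (-8 + 2) = -2 - 6 = -8)
j(s) = 9 (j(s) = -(-8 - 1) = -1*(-9) = 9)
(-1752 + j(-43))*(532 + p((-4)³, -23)) = (-1752 + 9)*(532 + 50) = -1743*582 = -1014426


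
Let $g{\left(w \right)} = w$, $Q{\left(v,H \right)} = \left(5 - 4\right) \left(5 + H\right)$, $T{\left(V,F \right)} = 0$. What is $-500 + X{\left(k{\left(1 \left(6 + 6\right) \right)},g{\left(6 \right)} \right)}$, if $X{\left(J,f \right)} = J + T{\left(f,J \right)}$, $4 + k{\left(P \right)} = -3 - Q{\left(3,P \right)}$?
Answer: $-524$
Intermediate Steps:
$Q{\left(v,H \right)} = 5 + H$ ($Q{\left(v,H \right)} = 1 \left(5 + H\right) = 5 + H$)
$k{\left(P \right)} = -12 - P$ ($k{\left(P \right)} = -4 - \left(8 + P\right) = -12 - P$)
$X{\left(J,f \right)} = J$ ($X{\left(J,f \right)} = J + 0 = J$)
$-500 + X{\left(k{\left(1 \left(6 + 6\right) \right)},g{\left(6 \right)} \right)} = -500 - \left(12 + 1 \left(6 + 6\right)\right) = -500 - \left(12 + 1 \cdot 12\right) = -500 - 24 = -524$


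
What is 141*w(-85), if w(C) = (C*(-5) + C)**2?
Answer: 16299600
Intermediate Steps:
w(C) = 16*C**2 (w(C) = (-5*C + C)**2 = (-4*C)**2 = 16*C**2)
141*w(-85) = 141*(16*(-85)**2) = 141*(16*7225) = 141*115600 = 16299600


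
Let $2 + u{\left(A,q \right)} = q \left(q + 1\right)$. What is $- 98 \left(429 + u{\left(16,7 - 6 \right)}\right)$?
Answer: $-42042$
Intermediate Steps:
$u{\left(A,q \right)} = -2 + q \left(1 + q\right)$ ($u{\left(A,q \right)} = -2 + q \left(q + 1\right) = -2 + q \left(1 + q\right)$)
$- 98 \left(429 + u{\left(16,7 - 6 \right)}\right) = - 98 \left(429 + \left(-2 + \left(7 - 6\right) + \left(7 - 6\right)^{2}\right)\right) = - 98 \left(429 + \left(-2 + 1 + 1^{2}\right)\right) = - 98 \left(429 + \left(-2 + 1 + 1\right)\right) = - 98 \left(429 + 0\right) = \left(-98\right) 429 = -42042$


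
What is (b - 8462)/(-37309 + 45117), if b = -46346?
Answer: -6851/976 ≈ -7.0195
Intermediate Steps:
(b - 8462)/(-37309 + 45117) = (-46346 - 8462)/(-37309 + 45117) = -54808/7808 = -54808*1/7808 = -6851/976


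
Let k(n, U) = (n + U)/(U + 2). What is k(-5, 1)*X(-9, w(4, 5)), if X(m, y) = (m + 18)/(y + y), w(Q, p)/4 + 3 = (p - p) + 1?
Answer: 3/4 ≈ 0.75000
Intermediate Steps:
k(n, U) = (U + n)/(2 + U)
w(Q, p) = -8 (w(Q, p) = -12 + 4*((p - p) + 1) = -12 + 4*(0 + 1) = -12 + 4*1 = -12 + 4 = -8)
X(m, y) = (18 + m)/(2*y) (X(m, y) = (18 + m)/((2*y)) = (18 + m)*(1/(2*y)) = (18 + m)/(2*y))
k(-5, 1)*X(-9, w(4, 5)) = ((1 - 5)/(2 + 1))*((1/2)*(18 - 9)/(-8)) = (-4/3)*((1/2)*(-1/8)*9) = ((1/3)*(-4))*(-9/16) = -4/3*(-9/16) = 3/4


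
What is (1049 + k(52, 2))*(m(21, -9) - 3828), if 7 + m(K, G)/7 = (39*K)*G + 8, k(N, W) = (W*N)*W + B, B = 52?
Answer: -72542162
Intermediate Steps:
k(N, W) = 52 + N*W² (k(N, W) = (W*N)*W + 52 = (N*W)*W + 52 = N*W² + 52 = 52 + N*W²)
m(K, G) = 7 + 273*G*K (m(K, G) = -49 + 7*((39*K)*G + 8) = -49 + 7*(39*G*K + 8) = -49 + 7*(8 + 39*G*K) = -49 + (56 + 273*G*K) = 7 + 273*G*K)
(1049 + k(52, 2))*(m(21, -9) - 3828) = (1049 + (52 + 52*2²))*((7 + 273*(-9)*21) - 3828) = (1049 + (52 + 52*4))*((7 - 51597) - 3828) = (1049 + (52 + 208))*(-51590 - 3828) = (1049 + 260)*(-55418) = 1309*(-55418) = -72542162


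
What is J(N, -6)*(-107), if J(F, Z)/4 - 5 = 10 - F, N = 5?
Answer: -4280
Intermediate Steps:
J(F, Z) = 60 - 4*F (J(F, Z) = 20 + 4*(10 - F) = 20 + (40 - 4*F) = 60 - 4*F)
J(N, -6)*(-107) = (60 - 4*5)*(-107) = (60 - 20)*(-107) = 40*(-107) = -4280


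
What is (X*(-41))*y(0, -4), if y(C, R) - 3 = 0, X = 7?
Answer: -861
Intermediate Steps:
y(C, R) = 3 (y(C, R) = 3 + 0 = 3)
(X*(-41))*y(0, -4) = (7*(-41))*3 = -287*3 = -861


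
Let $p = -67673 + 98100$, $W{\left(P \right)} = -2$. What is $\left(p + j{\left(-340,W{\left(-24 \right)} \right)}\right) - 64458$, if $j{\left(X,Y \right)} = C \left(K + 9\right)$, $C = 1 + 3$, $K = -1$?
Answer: $-33999$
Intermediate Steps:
$C = 4$
$j{\left(X,Y \right)} = 32$ ($j{\left(X,Y \right)} = 4 \left(-1 + 9\right) = 4 \cdot 8 = 32$)
$p = 30427$
$\left(p + j{\left(-340,W{\left(-24 \right)} \right)}\right) - 64458 = \left(30427 + 32\right) - 64458 = 30459 - 64458 = -33999$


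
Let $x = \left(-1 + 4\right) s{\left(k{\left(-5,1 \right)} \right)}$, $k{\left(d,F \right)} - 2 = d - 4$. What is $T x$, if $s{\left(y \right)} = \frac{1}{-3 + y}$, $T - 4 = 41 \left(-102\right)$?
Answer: $\frac{6267}{5} \approx 1253.4$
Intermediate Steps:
$k{\left(d,F \right)} = -2 + d$ ($k{\left(d,F \right)} = 2 + \left(d - 4\right) = 2 + \left(-4 + d\right) = -2 + d$)
$T = -4178$ ($T = 4 + 41 \left(-102\right) = 4 - 4182 = -4178$)
$x = - \frac{3}{10}$ ($x = \frac{-1 + 4}{-3 - 7} = \frac{3}{-3 - 7} = \frac{3}{-10} = 3 \left(- \frac{1}{10}\right) = - \frac{3}{10} \approx -0.3$)
$T x = \left(-4178\right) \left(- \frac{3}{10}\right) = \frac{6267}{5}$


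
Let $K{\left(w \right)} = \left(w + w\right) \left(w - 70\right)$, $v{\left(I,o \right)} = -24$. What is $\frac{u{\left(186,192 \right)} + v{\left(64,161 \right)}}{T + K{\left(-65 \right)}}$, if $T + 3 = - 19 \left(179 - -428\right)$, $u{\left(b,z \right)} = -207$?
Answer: $- \frac{231}{6014} \approx -0.03841$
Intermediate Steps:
$T = -11536$ ($T = -3 - 19 \left(179 - -428\right) = -3 - 19 \left(179 + 428\right) = -3 - 11533 = -11536$)
$K{\left(w \right)} = 2 w \left(-70 + w\right)$
$\frac{u{\left(186,192 \right)} + v{\left(64,161 \right)}}{T + K{\left(-65 \right)}} = \frac{-207 - 24}{-11536 + 2 \left(-65\right) \left(-70 - 65\right)} = - \frac{231}{-11536 + 2 \left(-65\right) \left(-135\right)} = - \frac{231}{-11536 + 17550} = - \frac{231}{6014}$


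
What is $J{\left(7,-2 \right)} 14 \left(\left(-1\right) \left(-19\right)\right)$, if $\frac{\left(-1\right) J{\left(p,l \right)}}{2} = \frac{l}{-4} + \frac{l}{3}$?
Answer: $\frac{266}{3} \approx 88.667$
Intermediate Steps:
$J{\left(p,l \right)} = - \frac{l}{6}$ ($J{\left(p,l \right)} = - 2 \left(\frac{l}{-4} + \frac{l}{3}\right) = - 2 \left(l \left(- \frac{1}{4}\right) + l \frac{1}{3}\right) = - 2 \left(- \frac{l}{4} + \frac{l}{3}\right) = - 2 \frac{l}{12} = - \frac{l}{6}$)
$J{\left(7,-2 \right)} 14 \left(\left(-1\right) \left(-19\right)\right) = \left(- \frac{1}{6}\right) \left(-2\right) 14 \left(\left(-1\right) \left(-19\right)\right) = \frac{1}{3} \cdot 14 \cdot 19 = \frac{14}{3} \cdot 19 = \frac{266}{3}$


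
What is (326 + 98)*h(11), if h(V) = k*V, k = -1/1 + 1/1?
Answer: 0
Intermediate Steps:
k = 0 (k = -1*1 + 1*1 = -1 + 1 = 0)
h(V) = 0 (h(V) = 0*V = 0)
(326 + 98)*h(11) = (326 + 98)*0 = 424*0 = 0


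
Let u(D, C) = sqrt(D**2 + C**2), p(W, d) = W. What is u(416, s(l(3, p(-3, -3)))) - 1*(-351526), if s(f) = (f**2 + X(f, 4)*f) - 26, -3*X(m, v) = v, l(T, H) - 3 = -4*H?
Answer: 351526 + sqrt(205097) ≈ 3.5198e+5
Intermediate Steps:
l(T, H) = 3 - 4*H
X(m, v) = -v/3
s(f) = -26 + f**2 - 4*f/3 (s(f) = (f**2 + (-1/3*4)*f) - 26 = (f**2 - 4*f/3) - 26 = -26 + f**2 - 4*f/3)
u(D, C) = sqrt(C**2 + D**2)
u(416, s(l(3, p(-3, -3)))) - 1*(-351526) = sqrt((-26 + (3 - 4*(-3))**2 - 4*(3 - 4*(-3))/3)**2 + 416**2) - 1*(-351526) = sqrt((-26 + (3 + 12)**2 - 4*(3 + 12)/3)**2 + 173056) + 351526 = sqrt((-26 + 15**2 - 4/3*15)**2 + 173056) + 351526 = sqrt((-26 + 225 - 20)**2 + 173056) + 351526 = sqrt(179**2 + 173056) + 351526 = sqrt(32041 + 173056) + 351526 = sqrt(205097) + 351526 = 351526 + sqrt(205097)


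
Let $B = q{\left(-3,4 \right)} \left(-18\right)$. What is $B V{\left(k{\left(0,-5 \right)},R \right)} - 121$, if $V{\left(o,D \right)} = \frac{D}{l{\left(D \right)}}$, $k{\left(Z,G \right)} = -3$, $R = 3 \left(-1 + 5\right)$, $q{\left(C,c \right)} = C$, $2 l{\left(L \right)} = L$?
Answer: $-13$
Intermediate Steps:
$l{\left(L \right)} = \frac{L}{2}$
$R = 12$ ($R = 3 \cdot 4 = 12$)
$B = 54$ ($B = \left(-3\right) \left(-18\right) = 54$)
$V{\left(o,D \right)} = 2$ ($V{\left(o,D \right)} = \frac{D}{\frac{1}{2} D} = D \frac{2}{D} = 2$)
$B V{\left(k{\left(0,-5 \right)},R \right)} - 121 = 54 \cdot 2 - 121 = 108 - 121 = -13$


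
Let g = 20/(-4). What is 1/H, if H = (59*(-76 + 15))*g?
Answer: 1/17995 ≈ 5.5571e-5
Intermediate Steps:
g = -5 (g = 20*(-1/4) = -5)
H = 17995 (H = (59*(-76 + 15))*(-5) = (59*(-61))*(-5) = -3599*(-5) = 17995)
1/H = 1/17995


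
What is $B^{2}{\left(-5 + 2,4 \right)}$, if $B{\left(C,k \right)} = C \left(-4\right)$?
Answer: $144$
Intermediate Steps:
$B{\left(C,k \right)} = - 4 C$
$B^{2}{\left(-5 + 2,4 \right)} = \left(- 4 \left(-5 + 2\right)\right)^{2} = \left(\left(-4\right) \left(-3\right)\right)^{2} = 12^{2} = 144$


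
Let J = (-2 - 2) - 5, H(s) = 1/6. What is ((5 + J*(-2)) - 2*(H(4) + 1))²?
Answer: 3844/9 ≈ 427.11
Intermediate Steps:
H(s) = ⅙
J = -9 (J = -4 - 5 = -9)
((5 + J*(-2)) - 2*(H(4) + 1))² = ((5 - 9*(-2)) - 2*(⅙ + 1))² = ((5 + 18) - 2*7/6)² = (23 - 7/3)² = (62/3)² = 3844/9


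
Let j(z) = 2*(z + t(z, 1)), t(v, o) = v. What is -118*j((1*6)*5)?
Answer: -14160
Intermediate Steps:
j(z) = 4*z (j(z) = 2*(z + z) = 2*(2*z) = 4*z)
-118*j((1*6)*5) = -472*(1*6)*5 = -472*6*5 = -472*30 = -118*120 = -14160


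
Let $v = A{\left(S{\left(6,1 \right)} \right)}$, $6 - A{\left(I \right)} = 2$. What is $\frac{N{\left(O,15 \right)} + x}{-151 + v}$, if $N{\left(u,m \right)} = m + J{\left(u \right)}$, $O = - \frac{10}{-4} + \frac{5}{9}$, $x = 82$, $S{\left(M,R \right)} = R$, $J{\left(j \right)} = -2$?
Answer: $- \frac{95}{147} \approx -0.64626$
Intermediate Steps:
$A{\left(I \right)} = 4$ ($A{\left(I \right)} = 6 - 2 = 4$)
$O = \frac{55}{18}$ ($O = \left(-10\right) \left(- \frac{1}{4}\right) + 5 \cdot \frac{1}{9} = \frac{5}{2} + \frac{5}{9} = \frac{55}{18} \approx 3.0556$)
$N{\left(u,m \right)} = -2 + m$ ($N{\left(u,m \right)} = m - 2 = -2 + m$)
$v = 4$
$\frac{N{\left(O,15 \right)} + x}{-151 + v} = \frac{\left(-2 + 15\right) + 82}{-151 + 4} = \frac{13 + 82}{-147} = 95 \left(- \frac{1}{147}\right) = - \frac{95}{147}$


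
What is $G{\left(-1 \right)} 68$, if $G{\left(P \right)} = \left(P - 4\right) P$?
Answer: $340$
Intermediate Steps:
$G{\left(P \right)} = P \left(-4 + P\right)$ ($G{\left(P \right)} = \left(-4 + P\right) P = P \left(-4 + P\right)$)
$G{\left(-1 \right)} 68 = - (-4 - 1) 68 = \left(-1\right) \left(-5\right) 68 = 5 \cdot 68 = 340$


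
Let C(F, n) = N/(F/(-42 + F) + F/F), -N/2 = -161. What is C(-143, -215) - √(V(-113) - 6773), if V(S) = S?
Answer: 29785/164 - I*√6886 ≈ 181.62 - 82.982*I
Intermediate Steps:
N = 322 (N = -2*(-161) = 322)
C(F, n) = 322/(1 + F/(-42 + F)) (C(F, n) = 322/(F/(-42 + F) + F/F) = 322/(F/(-42 + F) + 1) = 322/(1 + F/(-42 + F)))
C(-143, -215) - √(V(-113) - 6773) = 161*(-42 - 143)/(-21 - 143) - √(-113 - 6773) = 161*(-185)/(-164) - √(-6886) = 161*(-1/164)*(-185) - I*√6886 = 29785/164 - I*√6886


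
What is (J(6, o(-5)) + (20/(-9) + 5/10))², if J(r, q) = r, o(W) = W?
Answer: 5929/324 ≈ 18.299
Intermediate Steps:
(J(6, o(-5)) + (20/(-9) + 5/10))² = (6 + (20/(-9) + 5/10))² = (6 + (20*(-⅑) + 5*(⅒)))² = (6 + (-20/9 + ½))² = (6 - 31/18)² = (77/18)² = 5929/324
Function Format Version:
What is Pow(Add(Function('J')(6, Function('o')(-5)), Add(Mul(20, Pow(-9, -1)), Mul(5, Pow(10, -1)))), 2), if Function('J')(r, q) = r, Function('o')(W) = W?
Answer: Rational(5929, 324) ≈ 18.299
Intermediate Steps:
Pow(Add(Function('J')(6, Function('o')(-5)), Add(Mul(20, Pow(-9, -1)), Mul(5, Pow(10, -1)))), 2) = Pow(Add(6, Add(Mul(20, Pow(-9, -1)), Mul(5, Pow(10, -1)))), 2) = Pow(Add(6, Add(Mul(20, Rational(-1, 9)), Mul(5, Rational(1, 10)))), 2) = Pow(Add(6, Add(Rational(-20, 9), Rational(1, 2))), 2) = Pow(Add(6, Rational(-31, 18)), 2) = Pow(Rational(77, 18), 2) = Rational(5929, 324)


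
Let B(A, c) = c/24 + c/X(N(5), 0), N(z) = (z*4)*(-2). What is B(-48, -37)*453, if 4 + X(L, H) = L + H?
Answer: -27935/88 ≈ -317.44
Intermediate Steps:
N(z) = -8*z (N(z) = (4*z)*(-2) = -8*z)
X(L, H) = -4 + H + L (X(L, H) = -4 + (L + H) = -4 + (H + L) = -4 + H + L)
B(A, c) = 5*c/264 (B(A, c) = c/24 + c/(-4 + 0 - 8*5) = c*(1/24) + c/(-4 + 0 - 40) = c/24 + c/(-44) = c/24 + c*(-1/44) = c/24 - c/44 = 5*c/264)
B(-48, -37)*453 = ((5/264)*(-37))*453 = -185/264*453 = -27935/88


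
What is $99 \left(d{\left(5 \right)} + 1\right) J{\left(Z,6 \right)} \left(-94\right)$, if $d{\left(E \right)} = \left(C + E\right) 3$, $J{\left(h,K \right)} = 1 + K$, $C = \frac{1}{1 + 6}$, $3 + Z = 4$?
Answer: $-1070190$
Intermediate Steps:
$Z = 1$ ($Z = -3 + 4 = 1$)
$C = \frac{1}{7} \approx 0.14286$
$d{\left(E \right)} = \frac{3}{7} + 3 E$ ($d{\left(E \right)} = \left(\frac{1}{7} + E\right) 3 = \frac{3}{7} + 3 E$)
$99 \left(d{\left(5 \right)} + 1\right) J{\left(Z,6 \right)} \left(-94\right) = 99 \left(\left(\frac{3}{7} + 3 \cdot 5\right) + 1\right) \left(1 + 6\right) \left(-94\right) = 99 \left(\left(\frac{3}{7} + 15\right) + 1\right) 7 \left(-94\right) = 99 \left(\frac{108}{7} + 1\right) 7 \left(-94\right) = 99 \cdot \frac{115}{7} \cdot 7 \left(-94\right) = 99 \cdot 115 \left(-94\right) = 11385 \left(-94\right) = -1070190$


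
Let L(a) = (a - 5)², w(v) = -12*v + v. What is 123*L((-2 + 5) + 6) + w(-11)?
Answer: 2089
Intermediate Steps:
w(v) = -11*v
L(a) = (-5 + a)²
123*L((-2 + 5) + 6) + w(-11) = 123*(-5 + ((-2 + 5) + 6))² - 11*(-11) = 123*(-5 + (3 + 6))² + 121 = 123*(-5 + 9)² + 121 = 123*4² + 121 = 123*16 + 121 = 1968 + 121 = 2089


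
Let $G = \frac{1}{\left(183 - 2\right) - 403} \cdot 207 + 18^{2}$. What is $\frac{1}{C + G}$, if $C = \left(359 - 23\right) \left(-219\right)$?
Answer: $- \frac{74}{5421309} \approx -1.365 \cdot 10^{-5}$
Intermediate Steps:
$C = -73584$ ($C = 336 \left(-219\right) = -73584$)
$G = \frac{23907}{74}$ ($G = \frac{1}{181 - 403} \cdot 207 + 324 = \frac{1}{-222} \cdot 207 + 324 = \left(- \frac{1}{222}\right) 207 + 324 = - \frac{69}{74} + 324 = \frac{23907}{74} \approx 323.07$)
$\frac{1}{C + G} = \frac{1}{-73584 + \frac{23907}{74}} = \frac{1}{- \frac{5421309}{74}} = - \frac{74}{5421309}$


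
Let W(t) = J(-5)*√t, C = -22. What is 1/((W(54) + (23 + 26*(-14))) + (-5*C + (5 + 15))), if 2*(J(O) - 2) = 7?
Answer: -422/85775 - 33*√6/85775 ≈ -0.0058622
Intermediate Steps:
J(O) = 11/2 (J(O) = 2 + (½)*7 = 2 + 7/2 = 11/2)
W(t) = 11*√t/2
1/((W(54) + (23 + 26*(-14))) + (-5*C + (5 + 15))) = 1/((11*√54/2 + (23 + 26*(-14))) + (-5*(-22) + (5 + 15))) = 1/((11*(3*√6)/2 + (23 - 364)) + (110 + 20)) = 1/((33*√6/2 - 341) + 130) = 1/((-341 + 33*√6/2) + 130) = 1/(-211 + 33*√6/2)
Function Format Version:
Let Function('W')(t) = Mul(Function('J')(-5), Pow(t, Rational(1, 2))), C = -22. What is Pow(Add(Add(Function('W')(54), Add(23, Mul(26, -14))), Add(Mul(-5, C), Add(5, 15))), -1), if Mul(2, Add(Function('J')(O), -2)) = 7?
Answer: Add(Rational(-422, 85775), Mul(Rational(-33, 85775), Pow(6, Rational(1, 2)))) ≈ -0.0058622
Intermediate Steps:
Function('J')(O) = Rational(11, 2) (Function('J')(O) = Add(2, Mul(Rational(1, 2), 7)) = Add(2, Rational(7, 2)) = Rational(11, 2))
Function('W')(t) = Mul(Rational(11, 2), Pow(t, Rational(1, 2)))
Pow(Add(Add(Function('W')(54), Add(23, Mul(26, -14))), Add(Mul(-5, C), Add(5, 15))), -1) = Pow(Add(Add(Mul(Rational(11, 2), Pow(54, Rational(1, 2))), Add(23, Mul(26, -14))), Add(Mul(-5, -22), Add(5, 15))), -1) = Pow(Add(Add(Mul(Rational(11, 2), Mul(3, Pow(6, Rational(1, 2)))), Add(23, -364)), Add(110, 20)), -1) = Pow(Add(Add(Mul(Rational(33, 2), Pow(6, Rational(1, 2))), -341), 130), -1) = Pow(Add(Add(-341, Mul(Rational(33, 2), Pow(6, Rational(1, 2)))), 130), -1) = Pow(Add(-211, Mul(Rational(33, 2), Pow(6, Rational(1, 2)))), -1)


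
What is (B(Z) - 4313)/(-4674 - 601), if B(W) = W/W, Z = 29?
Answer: 4312/5275 ≈ 0.81744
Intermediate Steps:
B(W) = 1
(B(Z) - 4313)/(-4674 - 601) = (1 - 4313)/(-4674 - 601) = -4312/(-5275) = -4312*(-1/5275) = 4312/5275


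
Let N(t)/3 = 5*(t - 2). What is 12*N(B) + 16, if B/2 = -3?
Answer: -1424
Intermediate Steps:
B = -6 (B = 2*(-3) = -6)
N(t) = -30 + 15*t (N(t) = 3*(5*(t - 2)) = 3*(5*(-2 + t)) = 3*(-10 + 5*t) = -30 + 15*t)
12*N(B) + 16 = 12*(-30 + 15*(-6)) + 16 = 12*(-30 - 90) + 16 = 12*(-120) + 16 = -1440 + 16 = -1424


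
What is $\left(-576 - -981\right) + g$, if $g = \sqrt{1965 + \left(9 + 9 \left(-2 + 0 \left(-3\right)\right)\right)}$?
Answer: $405 + 2 \sqrt{489} \approx 449.23$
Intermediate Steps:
$g = 2 \sqrt{489}$ ($g = \sqrt{1965 + \left(9 + 9 \left(-2 + 0\right)\right)} = \sqrt{1965 + \left(9 + 9 \left(-2\right)\right)} = \sqrt{1965 + \left(9 - 18\right)} = \sqrt{1965 - 9} = \sqrt{1956} = 2 \sqrt{489} \approx 44.227$)
$\left(-576 - -981\right) + g = \left(-576 - -981\right) + 2 \sqrt{489} = \left(-576 + 981\right) + 2 \sqrt{489} = 405 + 2 \sqrt{489}$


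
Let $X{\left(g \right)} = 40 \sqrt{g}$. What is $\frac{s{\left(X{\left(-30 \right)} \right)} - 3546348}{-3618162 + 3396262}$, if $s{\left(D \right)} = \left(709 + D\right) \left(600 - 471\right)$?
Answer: $\frac{3454887}{221900} - \frac{258 i \sqrt{30}}{11095} \approx 15.57 - 0.12737 i$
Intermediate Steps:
$s{\left(D \right)} = 91461 + 129 D$ ($s{\left(D \right)} = \left(709 + D\right) 129 = 91461 + 129 D$)
$\frac{s{\left(X{\left(-30 \right)} \right)} - 3546348}{-3618162 + 3396262} = \frac{\left(91461 + 129 \cdot 40 \sqrt{-30}\right) - 3546348}{-3618162 + 3396262} = \frac{\left(91461 + 129 \cdot 40 i \sqrt{30}\right) - 3546348}{-221900} = \left(\left(91461 + 129 \cdot 40 i \sqrt{30}\right) - 3546348\right) \left(- \frac{1}{221900}\right) = \left(\left(91461 + 5160 i \sqrt{30}\right) - 3546348\right) \left(- \frac{1}{221900}\right) = \left(-3454887 + 5160 i \sqrt{30}\right) \left(- \frac{1}{221900}\right) = \frac{3454887}{221900} - \frac{258 i \sqrt{30}}{11095}$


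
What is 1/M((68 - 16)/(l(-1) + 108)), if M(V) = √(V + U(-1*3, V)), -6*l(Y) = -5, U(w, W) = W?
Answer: √25467/156 ≈ 1.0230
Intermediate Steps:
l(Y) = ⅚ (l(Y) = -⅙*(-5) = ⅚)
M(V) = √2*√V (M(V) = √(V + V) = √(2*V) = √2*√V)
1/M((68 - 16)/(l(-1) + 108)) = 1/(√2*√((68 - 16)/(⅚ + 108))) = 1/(√2*√(52/(653/6))) = 1/(√2*√(52*(6/653))) = 1/(√2*√(312/653)) = 1/(√2*(2*√50934/653)) = 1/(4*√25467/653) = √25467/156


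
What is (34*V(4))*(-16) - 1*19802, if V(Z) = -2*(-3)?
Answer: -23066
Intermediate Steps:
V(Z) = 6
(34*V(4))*(-16) - 1*19802 = (34*6)*(-16) - 1*19802 = 204*(-16) - 19802 = -3264 - 19802 = -23066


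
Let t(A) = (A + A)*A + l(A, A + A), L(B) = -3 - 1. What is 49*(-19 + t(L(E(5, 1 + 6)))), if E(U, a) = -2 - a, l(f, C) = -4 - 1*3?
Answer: 294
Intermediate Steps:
l(f, C) = -7 (l(f, C) = -4 - 3 = -7)
L(B) = -4
t(A) = -7 + 2*A**2 (t(A) = (A + A)*A - 7 = (2*A)*A - 7 = 2*A**2 - 7 = -7 + 2*A**2)
49*(-19 + t(L(E(5, 1 + 6)))) = 49*(-19 + (-7 + 2*(-4)**2)) = 49*(-19 + (-7 + 2*16)) = 49*(-19 + (-7 + 32)) = 49*(-19 + 25) = 49*6 = 294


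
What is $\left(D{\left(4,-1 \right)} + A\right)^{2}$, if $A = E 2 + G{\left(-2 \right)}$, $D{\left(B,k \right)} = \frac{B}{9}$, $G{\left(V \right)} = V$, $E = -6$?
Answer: $\frac{14884}{81} \approx 183.75$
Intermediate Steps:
$D{\left(B,k \right)} = \frac{B}{9}$ ($D{\left(B,k \right)} = B \frac{1}{9} = \frac{B}{9}$)
$A = -14$ ($A = \left(-6\right) 2 - 2 = -12 - 2 = -14$)
$\left(D{\left(4,-1 \right)} + A\right)^{2} = \left(\frac{1}{9} \cdot 4 - 14\right)^{2} = \left(\frac{4}{9} - 14\right)^{2} = \left(- \frac{122}{9}\right)^{2} = \frac{14884}{81}$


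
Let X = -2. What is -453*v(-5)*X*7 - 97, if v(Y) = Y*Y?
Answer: 158453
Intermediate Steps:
v(Y) = Y²
-453*v(-5)*X*7 - 97 = -453*(-5)²*(-2)*7 - 97 = -453*25*(-2)*7 - 97 = -(-22650)*7 - 97 = -453*(-350) - 97 = 158550 - 97 = 158453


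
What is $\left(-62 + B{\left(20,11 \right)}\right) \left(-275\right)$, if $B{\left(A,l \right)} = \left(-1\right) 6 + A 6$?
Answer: $-14300$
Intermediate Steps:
$B{\left(A,l \right)} = -6 + 6 A$
$\left(-62 + B{\left(20,11 \right)}\right) \left(-275\right) = \left(-62 + \left(-6 + 6 \cdot 20\right)\right) \left(-275\right) = \left(-62 + \left(-6 + 120\right)\right) \left(-275\right) = \left(-62 + 114\right) \left(-275\right) = 52 \left(-275\right) = -14300$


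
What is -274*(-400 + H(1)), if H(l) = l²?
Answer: 109326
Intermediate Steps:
-274*(-400 + H(1)) = -274*(-400 + 1²) = -274*(-400 + 1) = -274*(-399) = 109326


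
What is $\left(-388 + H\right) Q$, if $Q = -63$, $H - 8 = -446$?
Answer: $52038$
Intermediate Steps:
$H = -438$ ($H = 8 - 446 = -438$)
$\left(-388 + H\right) Q = \left(-388 - 438\right) \left(-63\right) = \left(-826\right) \left(-63\right) = 52038$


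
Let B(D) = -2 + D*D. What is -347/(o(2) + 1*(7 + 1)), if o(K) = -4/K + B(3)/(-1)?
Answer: 347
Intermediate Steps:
B(D) = -2 + D**2
o(K) = -7 - 4/K (o(K) = -4/K + (-2 + 3**2)/(-1) = -4/K + (-2 + 9)*(-1) = -4/K + 7*(-1) = -4/K - 7 = -7 - 4/K)
-347/(o(2) + 1*(7 + 1)) = -347/((-7 - 4/2) + 1*(7 + 1)) = -347/((-7 - 4*1/2) + 1*8) = -347/((-7 - 2) + 8) = -347/(-9 + 8) = -347/(-1) = -347*(-1) = 347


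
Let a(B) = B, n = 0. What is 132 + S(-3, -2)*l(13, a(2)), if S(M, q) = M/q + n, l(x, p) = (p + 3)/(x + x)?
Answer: 6879/52 ≈ 132.29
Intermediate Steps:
l(x, p) = (3 + p)/(2*x) (l(x, p) = (3 + p)/((2*x)) = (3 + p)*(1/(2*x)) = (3 + p)/(2*x))
S(M, q) = M/q (S(M, q) = M/q + 0 = M/q)
132 + S(-3, -2)*l(13, a(2)) = 132 + (-3/(-2))*((½)*(3 + 2)/13) = 132 + (-3*(-½))*((½)*(1/13)*5) = 132 + (3/2)*(5/26) = 132 + 15/52 = 6879/52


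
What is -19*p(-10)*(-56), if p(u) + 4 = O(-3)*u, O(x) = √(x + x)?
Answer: -4256 - 10640*I*√6 ≈ -4256.0 - 26063.0*I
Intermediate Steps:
O(x) = √2*√x (O(x) = √(2*x) = √2*√x)
p(u) = -4 + I*u*√6 (p(u) = -4 + (√2*√(-3))*u = -4 + (√2*(I*√3))*u = -4 + (I*√6)*u = -4 + I*u*√6)
-19*p(-10)*(-56) = -19*(-4 + I*(-10)*√6)*(-56) = -19*(-4 - 10*I*√6)*(-56) = (76 + 190*I*√6)*(-56) = -4256 - 10640*I*√6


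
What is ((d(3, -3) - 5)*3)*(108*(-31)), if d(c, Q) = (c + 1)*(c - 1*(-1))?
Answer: -110484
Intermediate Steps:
d(c, Q) = (1 + c)² (d(c, Q) = (1 + c)*(c + 1) = (1 + c)*(1 + c) = (1 + c)²)
((d(3, -3) - 5)*3)*(108*(-31)) = (((1 + 3)² - 5)*3)*(108*(-31)) = ((4² - 5)*3)*(-3348) = ((16 - 5)*3)*(-3348) = (11*3)*(-3348) = 33*(-3348) = -110484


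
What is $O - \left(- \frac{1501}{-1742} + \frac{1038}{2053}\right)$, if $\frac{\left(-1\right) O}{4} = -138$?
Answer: $\frac{1969242203}{3576326} \approx 550.63$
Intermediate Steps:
$O = 552$ ($O = \left(-4\right) \left(-138\right) = 552$)
$O - \left(- \frac{1501}{-1742} + \frac{1038}{2053}\right) = 552 - \left(- \frac{1501}{-1742} + \frac{1038}{2053}\right) = 552 - \left(\left(-1501\right) \left(- \frac{1}{1742}\right) + 1038 \cdot \frac{1}{2053}\right) = 552 - \left(\frac{1501}{1742} + \frac{1038}{2053}\right) = 552 - \frac{4889749}{3576326} = \frac{1969242203}{3576326}$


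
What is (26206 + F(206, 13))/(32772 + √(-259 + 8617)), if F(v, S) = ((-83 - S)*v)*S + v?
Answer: -1259952312/178999271 + 38446*√8358/178999271 ≈ -7.0192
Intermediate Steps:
F(v, S) = v + S*v*(-83 - S) (F(v, S) = (v*(-83 - S))*S + v = S*v*(-83 - S) + v = v + S*v*(-83 - S))
(26206 + F(206, 13))/(32772 + √(-259 + 8617)) = (26206 + 206*(1 - 1*13² - 83*13))/(32772 + √(-259 + 8617)) = (26206 + 206*(1 - 1*169 - 1079))/(32772 + √8358) = (26206 + 206*(1 - 169 - 1079))/(32772 + √8358) = (26206 + 206*(-1247))/(32772 + √8358) = (26206 - 256882)/(32772 + √8358) = -230676/(32772 + √8358)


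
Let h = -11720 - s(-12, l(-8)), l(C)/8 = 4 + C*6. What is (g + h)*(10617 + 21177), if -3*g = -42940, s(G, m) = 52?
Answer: 80799152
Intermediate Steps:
l(C) = 32 + 48*C (l(C) = 8*(4 + C*6) = 8*(4 + 6*C) = 32 + 48*C)
h = -11772 (h = -11720 - 1*52 = -11720 - 52 = -11772)
g = 42940/3 (g = -1/3*(-42940) = 42940/3 ≈ 14313.)
(g + h)*(10617 + 21177) = (42940/3 - 11772)*(10617 + 21177) = (7624/3)*31794 = 80799152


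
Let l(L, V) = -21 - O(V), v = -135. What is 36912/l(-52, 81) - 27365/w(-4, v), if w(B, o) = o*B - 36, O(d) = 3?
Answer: -802517/504 ≈ -1592.3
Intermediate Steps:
l(L, V) = -24 (l(L, V) = -21 - 1*3 = -21 - 3 = -24)
w(B, o) = -36 + B*o (w(B, o) = B*o - 36 = -36 + B*o)
36912/l(-52, 81) - 27365/w(-4, v) = 36912/(-24) - 27365/(-36 - 4*(-135)) = 36912*(-1/24) - 27365/(-36 + 540) = -1538 - 27365/504 = -802517/504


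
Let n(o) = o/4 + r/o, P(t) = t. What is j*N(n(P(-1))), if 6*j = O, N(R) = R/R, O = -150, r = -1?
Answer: -25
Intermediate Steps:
n(o) = -1/o + o/4 (n(o) = o/4 - 1/o = -1/o + o/4)
N(R) = 1
j = -25 (j = (1/6)*(-150) = -25)
j*N(n(P(-1))) = -25*1 = -25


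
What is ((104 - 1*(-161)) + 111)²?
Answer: 141376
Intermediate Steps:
((104 - 1*(-161)) + 111)² = ((104 + 161) + 111)² = (265 + 111)² = 376² = 141376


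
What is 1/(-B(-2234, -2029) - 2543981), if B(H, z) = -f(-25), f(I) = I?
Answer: -1/2544006 ≈ -3.9308e-7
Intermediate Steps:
B(H, z) = 25 (B(H, z) = -1*(-25) = 25)
1/(-B(-2234, -2029) - 2543981) = 1/(-1*25 - 2543981) = 1/(-25 - 2543981) = 1/(-2544006) = -1/2544006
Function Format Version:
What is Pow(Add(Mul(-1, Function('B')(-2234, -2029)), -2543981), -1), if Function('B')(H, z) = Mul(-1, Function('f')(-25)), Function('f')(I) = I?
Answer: Rational(-1, 2544006) ≈ -3.9308e-7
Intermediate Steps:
Function('B')(H, z) = 25 (Function('B')(H, z) = Mul(-1, -25) = 25)
Pow(Add(Mul(-1, Function('B')(-2234, -2029)), -2543981), -1) = Pow(Add(Mul(-1, 25), -2543981), -1) = Pow(Add(-25, -2543981), -1) = Pow(-2544006, -1) = Rational(-1, 2544006)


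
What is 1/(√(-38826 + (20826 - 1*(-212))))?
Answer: -I*√4447/8894 ≈ -0.0074978*I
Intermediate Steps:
1/(√(-38826 + (20826 - 1*(-212)))) = 1/(√(-38826 + (20826 + 212))) = 1/(√(-38826 + 21038)) = 1/(√(-17788)) = 1/(2*I*√4447) = -I*√4447/8894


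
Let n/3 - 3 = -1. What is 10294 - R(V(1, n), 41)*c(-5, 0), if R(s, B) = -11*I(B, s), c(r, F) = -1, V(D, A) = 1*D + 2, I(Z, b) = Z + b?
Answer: 9810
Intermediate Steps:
n = 6 (n = 9 + 3*(-1) = 9 - 3 = 6)
V(D, A) = 2 + D (V(D, A) = D + 2 = 2 + D)
R(s, B) = -11*B - 11*s (R(s, B) = -11*(B + s) = -11*B - 11*s)
10294 - R(V(1, n), 41)*c(-5, 0) = 10294 - (-11*41 - 11*(2 + 1))*(-1) = 10294 - (-451 - 11*3)*(-1) = 10294 - (-451 - 33)*(-1) = 10294 - (-484)*(-1) = 10294 - 1*484 = 10294 - 484 = 9810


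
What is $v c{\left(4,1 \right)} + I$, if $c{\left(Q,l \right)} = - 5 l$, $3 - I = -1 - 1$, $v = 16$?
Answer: $-75$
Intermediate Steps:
$I = 5$ ($I = 3 - \left(-1 - 1\right) = 3 - -2 = 3 + 2 = 5$)
$v c{\left(4,1 \right)} + I = 16 \left(\left(-5\right) 1\right) + 5 = 16 \left(-5\right) + 5 = -80 + 5 = -75$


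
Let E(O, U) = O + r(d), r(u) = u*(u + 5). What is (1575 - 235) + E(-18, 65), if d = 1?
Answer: 1328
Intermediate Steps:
r(u) = u*(5 + u)
E(O, U) = 6 + O (E(O, U) = O + 1*(5 + 1) = O + 1*6 = O + 6 = 6 + O)
(1575 - 235) + E(-18, 65) = (1575 - 235) + (6 - 18) = 1340 - 12 = 1328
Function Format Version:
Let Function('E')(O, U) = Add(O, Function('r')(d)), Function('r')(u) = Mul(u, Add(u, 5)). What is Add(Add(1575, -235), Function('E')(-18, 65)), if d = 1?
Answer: 1328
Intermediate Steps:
Function('r')(u) = Mul(u, Add(5, u))
Function('E')(O, U) = Add(6, O) (Function('E')(O, U) = Add(O, Mul(1, Add(5, 1))) = Add(O, Mul(1, 6)) = Add(O, 6) = Add(6, O))
Add(Add(1575, -235), Function('E')(-18, 65)) = Add(Add(1575, -235), Add(6, -18)) = Add(1340, -12) = 1328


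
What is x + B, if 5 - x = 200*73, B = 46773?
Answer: 32178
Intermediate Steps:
x = -14595 (x = 5 - 200*73 = 5 - 1*14600 = 5 - 14600 = -14595)
x + B = -14595 + 46773 = 32178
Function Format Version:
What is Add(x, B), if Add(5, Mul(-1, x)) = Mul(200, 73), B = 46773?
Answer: 32178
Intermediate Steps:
x = -14595 (x = Add(5, Mul(-1, Mul(200, 73))) = Add(5, Mul(-1, 14600)) = Add(5, -14600) = -14595)
Add(x, B) = Add(-14595, 46773) = 32178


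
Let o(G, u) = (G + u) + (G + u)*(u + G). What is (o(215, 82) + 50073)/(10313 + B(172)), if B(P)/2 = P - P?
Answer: 138579/10313 ≈ 13.437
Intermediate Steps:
B(P) = 0 (B(P) = 2*(P - P) = 2*0 = 0)
o(G, u) = G + u + (G + u)**2 (o(G, u) = (G + u) + (G + u)*(G + u) = (G + u) + (G + u)**2 = G + u + (G + u)**2)
(o(215, 82) + 50073)/(10313 + B(172)) = ((215 + 82 + (215 + 82)**2) + 50073)/(10313 + 0) = ((215 + 82 + 297**2) + 50073)/10313 = ((215 + 82 + 88209) + 50073)*(1/10313) = (88506 + 50073)*(1/10313) = 138579*(1/10313) = 138579/10313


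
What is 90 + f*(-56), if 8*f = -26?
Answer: 272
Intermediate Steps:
f = -13/4 (f = (⅛)*(-26) = -13/4 ≈ -3.2500)
90 + f*(-56) = 90 - 13/4*(-56) = 90 + 182 = 272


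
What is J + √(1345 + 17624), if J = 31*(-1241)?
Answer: -38471 + √18969 ≈ -38333.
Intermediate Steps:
J = -38471
J + √(1345 + 17624) = -38471 + √(1345 + 17624) = -38471 + √18969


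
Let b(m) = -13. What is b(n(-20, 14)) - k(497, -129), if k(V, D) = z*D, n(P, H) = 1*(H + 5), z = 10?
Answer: 1277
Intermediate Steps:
n(P, H) = 5 + H (n(P, H) = 1*(5 + H) = 5 + H)
k(V, D) = 10*D
b(n(-20, 14)) - k(497, -129) = -13 - 10*(-129) = -13 - 1*(-1290) = -13 + 1290 = 1277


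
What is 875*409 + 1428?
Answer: 359303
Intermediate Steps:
875*409 + 1428 = 357875 + 1428 = 359303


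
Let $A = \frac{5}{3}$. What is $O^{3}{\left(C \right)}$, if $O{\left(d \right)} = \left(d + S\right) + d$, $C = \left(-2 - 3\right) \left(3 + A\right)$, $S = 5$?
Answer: $- \frac{1953125}{27} \approx -72338.0$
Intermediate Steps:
$A = \frac{5}{3}$ ($A = 5 \cdot \frac{1}{3} = \frac{5}{3} \approx 1.6667$)
$C = - \frac{70}{3}$ ($C = \left(-2 - 3\right) \left(3 + \frac{5}{3}\right) = \left(-2 - 3\right) \frac{14}{3} = \left(-5\right) \frac{14}{3} = - \frac{70}{3} \approx -23.333$)
$O{\left(d \right)} = 5 + 2 d$ ($O{\left(d \right)} = \left(d + 5\right) + d = \left(5 + d\right) + d = 5 + 2 d$)
$O^{3}{\left(C \right)} = \left(5 + 2 \left(- \frac{70}{3}\right)\right)^{3} = \left(5 - \frac{140}{3}\right)^{3} = \left(- \frac{125}{3}\right)^{3} = - \frac{1953125}{27}$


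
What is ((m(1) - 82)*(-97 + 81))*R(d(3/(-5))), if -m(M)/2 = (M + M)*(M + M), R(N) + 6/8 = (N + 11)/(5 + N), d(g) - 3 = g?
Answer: 56520/37 ≈ 1527.6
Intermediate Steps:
d(g) = 3 + g
R(N) = -¾ + (11 + N)/(5 + N) (R(N) = -¾ + (N + 11)/(5 + N) = -¾ + (11 + N)/(5 + N))
m(M) = -8*M² (m(M) = -2*(M + M)*(M + M) = -2*2*M*2*M = -8*M²)
((m(1) - 82)*(-97 + 81))*R(d(3/(-5))) = ((-8*1² - 82)*(-97 + 81))*((29 + (3 + 3/(-5)))/(4*(5 + (3 + 3/(-5))))) = ((-8*1 - 82)*(-16))*((29 + (3 + 3*(-⅕)))/(4*(5 + (3 + 3*(-⅕))))) = ((-8 - 82)*(-16))*((29 + (3 - ⅗))/(4*(5 + (3 - ⅗)))) = (-90*(-16))*((29 + 12/5)/(4*(5 + 12/5))) = 1440*((¼)*(157/5)/(37/5)) = 1440*((¼)*(5/37)*(157/5)) = 1440*(157/148) = 56520/37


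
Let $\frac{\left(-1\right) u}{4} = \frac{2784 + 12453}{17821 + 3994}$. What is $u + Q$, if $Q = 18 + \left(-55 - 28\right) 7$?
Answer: $- \frac{12342793}{21815} \approx -565.79$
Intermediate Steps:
$Q = -563$ ($Q = 18 + \left(-55 - 28\right) 7 = 18 - 581 = -563$)
$u = - \frac{60948}{21815}$ ($u = - 4 \frac{2784 + 12453}{17821 + 3994} = - 4 \cdot \frac{15237}{21815} = - 4 \cdot 15237 \cdot \frac{1}{21815} = \left(-4\right) \frac{15237}{21815} = - \frac{60948}{21815} \approx -2.7939$)
$u + Q = - \frac{60948}{21815} - 563 = - \frac{12342793}{21815}$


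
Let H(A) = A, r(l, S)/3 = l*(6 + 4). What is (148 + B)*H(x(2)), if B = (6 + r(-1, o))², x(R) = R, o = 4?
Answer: 1448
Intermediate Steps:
r(l, S) = 30*l (r(l, S) = 3*(l*(6 + 4)) = 3*(l*10) = 3*(10*l) = 30*l)
B = 576 (B = (6 + 30*(-1))² = (6 - 30)² = (-24)² = 576)
(148 + B)*H(x(2)) = (148 + 576)*2 = 724*2 = 1448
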